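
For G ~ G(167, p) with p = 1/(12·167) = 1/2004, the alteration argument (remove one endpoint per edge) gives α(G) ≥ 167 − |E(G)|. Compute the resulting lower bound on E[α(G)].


E[|E(G)|] = C(167, 2)·p = 13861 · (1/2004) = 83/12.
E[α(G)] ≥ n − E[|E(G)|] = 167 − 83/12 = 1921/12.
Numerically: ≈ 160.083333.
(This is only a lower bound; the true E[α(G)] may be larger.)

E[α(G)] ≥ 1921/12 ≈ 160.083333.


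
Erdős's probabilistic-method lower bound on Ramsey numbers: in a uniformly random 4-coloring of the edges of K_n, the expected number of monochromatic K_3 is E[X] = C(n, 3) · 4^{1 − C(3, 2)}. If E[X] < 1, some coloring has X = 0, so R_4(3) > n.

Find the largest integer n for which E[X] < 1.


We need C(n, 3) · 4^{1 − 3} < 1, i.e. C(n, 3) < 4^{3 − 1} = 16.
Check values of n near the boundary:
  n = 4: C(4, 3) = 4; 4 < 16? YES
  n = 5: C(5, 3) = 10; 10 < 16? YES
  n = 6: C(6, 3) = 20; 20 < 16? NO
The largest n with C(n, 3) < 16 is n = 5 (where E[X] = 5/8 ≈ 0.625000). Hence R_4(3) > 5, i.e. R_4(3) ≥ 6.

Largest n = 5; hence R_4(3) > 5.


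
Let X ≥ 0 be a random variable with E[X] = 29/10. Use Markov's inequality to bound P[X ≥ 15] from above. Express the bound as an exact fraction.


μ = E[X] = 29/10, a = 15.
Markov: P[X ≥ 15] ≤ μ/a = (29/10)/15 = 29/150.
Numerically: ≈ 0.193.
(Since a = 15 > μ = 2.900, the bound 29/150 is < 1 and informative.)

P[X ≥ 15] ≤ 29/150 ≈ 0.193.


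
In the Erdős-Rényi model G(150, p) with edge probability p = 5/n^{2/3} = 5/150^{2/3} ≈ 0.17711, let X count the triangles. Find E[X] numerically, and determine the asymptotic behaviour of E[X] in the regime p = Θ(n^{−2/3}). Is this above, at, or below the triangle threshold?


Number of potential triangles: C(150, 3) = 551300.
Each occurs with probability p³ ≈ (0.17711)³ ≈ 5.55555556e-03.
By linearity: E[X] = C(150, 3)·p³ ≈ 551300 · 5.55555556e-03 ≈ 3062.777778.
Since α = 2/3 < 1, p = c/n^{2/3} ≫ 1/n is above the triangle threshold p ~ 1/n. Asymptotically E[X] ~ (c³/6)·n^{3(1−α)} = (5³/6)·n^{1} → ∞; triangles are abundant w.h.p.

E[X] ≈ 3062.777778; in regime p = Θ(1/n^{2/3}) E[X] diverges (above the triangle threshold p ~ 1/n).


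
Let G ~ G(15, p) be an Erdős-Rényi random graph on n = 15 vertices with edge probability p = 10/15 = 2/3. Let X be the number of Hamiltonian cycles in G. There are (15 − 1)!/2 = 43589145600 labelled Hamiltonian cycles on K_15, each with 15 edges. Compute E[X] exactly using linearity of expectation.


K_15 has (15 − 1)!/2 = 43589145600 labelled Hamiltonian cycles.
For each such Hamiltonian cycle H, let X_H = 1 if all 15 edges of H are present in G. Then P[X_H = 1] = p^{15} = (2/3)^{15} = 32768/14348907.
By linearity of expectation: E[X] = Σ_H E[X_H] = 43589145600 · p^{15} = 43589145600 · 32768/14348907 = 5877897625600/59049.
Numerically: E[X] ≈ 9.95e+07.

E[X] = 43589145600 · (2/3)^{15} = 5877897625600/59049 ≈ 9.95e+07.


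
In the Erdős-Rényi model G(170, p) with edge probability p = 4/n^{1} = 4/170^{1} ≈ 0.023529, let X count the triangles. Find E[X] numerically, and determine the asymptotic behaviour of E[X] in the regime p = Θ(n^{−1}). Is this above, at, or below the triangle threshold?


Number of potential triangles: C(170, 3) = 804440.
Each occurs with probability p³ ≈ (0.023529)³ ≈ 1.3026664e-05.
By linearity: E[X] = C(170, 3)·p³ ≈ 804440 · 1.3026664e-05 ≈ 10.47917.
Here α = 1, so p = 4/n is exactly at the triangle threshold p ~ 1/n. Asymptotically E[X] → c³/6 = 4³/6 = 32/3 ≈ 10.66667, a bounded constant. In this regime the triangle count is asymptotically Poisson(c³/6).

E[X] ≈ 10.47917; in regime p = Θ(1/n^{1}) E[X] stays bounded (at the triangle threshold p ~ 1/n).


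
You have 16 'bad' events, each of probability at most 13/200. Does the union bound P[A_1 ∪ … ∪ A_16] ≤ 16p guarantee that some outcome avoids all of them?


Union bound: P[∪_{i=1}^{16} A_i] ≤ Σ_i P[A_i] ≤ 16·p = 16·(13/200) = 26/25.
Numerically: 26/25 ≈ 1.040.
Is 26/25 < 1? NO.
Since the bound 26/25 is ≥ 1, the union bound is uninformative here; it does NOT by itself certify existence.

16·p = 26/25 ≈ 1.040; existence NOT certified by the union bound.


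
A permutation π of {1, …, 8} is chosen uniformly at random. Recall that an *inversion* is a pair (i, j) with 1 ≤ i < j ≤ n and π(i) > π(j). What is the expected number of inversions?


Write X = Σ X_I over the C(8, 2) = 28 pairs i < j, with X_I the indicator of one inversion.
There are 28 indicators.
For each fixed pair i < j, the values π(i) and π(j) are two distinct elements of {1, …, 8} in uniformly random order; by symmetry P[π(i) > π(j)] = 1/2.
By linearity: E[X] = 28 · (1/2) = C(8, 2) · (1/2) = 28/2 = 14 ≈ 14.000.

E[X] = 14 = 14.000.


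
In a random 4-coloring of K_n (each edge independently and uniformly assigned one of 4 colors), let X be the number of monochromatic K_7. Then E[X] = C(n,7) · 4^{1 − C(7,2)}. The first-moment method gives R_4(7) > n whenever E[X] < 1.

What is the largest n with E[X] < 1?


We need C(n, 7) · 4^{1 − 21} < 1, i.e. C(n, 7) < 4^{21 − 1} = 1099511627776.
Check values of n near the boundary:
  n = 176: C(176, 7) = 919790691600; 919790691600 < 1099511627776? YES
  n = 177: C(177, 7) = 957664425960; 957664425960 < 1099511627776? YES
  n = 178: C(178, 7) = 996867063280; 996867063280 < 1099511627776? YES
  n = 179: C(179, 7) = 1037437234460; 1037437234460 < 1099511627776? YES
  n = 180: C(180, 7) = 1079414463600; 1079414463600 < 1099511627776? YES
  n = 181: C(181, 7) = 1122839183400; 1122839183400 < 1099511627776? NO
The largest n with C(n, 7) < 1099511627776 is n = 180 (where E[X] = 67463403975/68719476736 ≈ 0.981722). Hence R_4(7) > 180, i.e. R_4(7) ≥ 181.

Largest n = 180; hence R_4(7) > 180.


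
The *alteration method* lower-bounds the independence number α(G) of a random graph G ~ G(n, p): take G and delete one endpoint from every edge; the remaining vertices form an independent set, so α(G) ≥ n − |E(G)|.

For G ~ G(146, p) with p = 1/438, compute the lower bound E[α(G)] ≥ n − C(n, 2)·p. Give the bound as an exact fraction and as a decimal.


E[|E(G)|] = C(146, 2)·p = 10585 · (1/438) = 145/6.
E[α(G)] ≥ n − E[|E(G)|] = 146 − 145/6 = 731/6.
Numerically: ≈ 121.833.
(This is only a lower bound; the true E[α(G)] may be larger.)

E[α(G)] ≥ 731/6 ≈ 121.833.


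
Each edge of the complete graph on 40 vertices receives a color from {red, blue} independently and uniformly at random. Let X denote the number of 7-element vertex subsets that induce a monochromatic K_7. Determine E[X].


Let X = Σ_S X_S over the C(40, 7) = 18643560 subsets S of size 7, where X_S = 1 if the K_7 on S is monochromatic.
For a fixed S, the K_7 on S has C(7, 2) = 21 edges. P[all 21 edges red] = (1/2)^21, and likewise for blue, so P[monochromatic] = 2·(1/2)^21 = 2^{1 − 21} = 1/1048576.
Summing: E[X] = C(40, 7) · 2^{1 − 21} = 18643560 · 1/1048576 = 2330445/131072.
Numerically: E[X] ≈ 17.780.

E[X] = C(40,7)·2^(1−C(7,2)) = 2330445/131072 ≈ 17.780.


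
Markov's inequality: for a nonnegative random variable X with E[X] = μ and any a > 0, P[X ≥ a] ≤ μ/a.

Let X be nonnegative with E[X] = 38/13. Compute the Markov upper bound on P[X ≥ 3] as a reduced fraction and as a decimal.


μ = E[X] = 38/13, a = 3.
Markov: P[X ≥ 3] ≤ μ/a = (38/13)/3 = 38/39.
Numerically: ≈ 0.974.
(Since a = 3 > μ = 2.923, the bound 38/39 is < 1 and informative.)

P[X ≥ 3] ≤ 38/39 ≈ 0.974.


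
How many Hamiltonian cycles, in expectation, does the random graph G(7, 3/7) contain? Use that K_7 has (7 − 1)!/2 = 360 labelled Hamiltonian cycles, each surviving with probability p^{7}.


K_7 has (7 − 1)!/2 = 360 labelled Hamiltonian cycles.
For each such Hamiltonian cycle H, let X_H = 1 if all 7 edges of H are present in G. Then P[X_H = 1] = p^{7} = (3/7)^{7} = 2187/823543.
By linearity: E[X] = Σ_H E[X_H] = 360 · p^{7} = 360 · 2187/823543 = 787320/823543.
Numerically: E[X] ≈ 0.956016.

E[X] = 360 · (3/7)^{7} = 787320/823543 ≈ 0.956016.


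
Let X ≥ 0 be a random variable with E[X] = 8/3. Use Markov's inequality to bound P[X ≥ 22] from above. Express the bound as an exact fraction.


μ = E[X] = 8/3, a = 22.
Markov: P[X ≥ 22] ≤ μ/a = (8/3)/22 = 4/33.
Numerically: ≈ 0.121212.
(Since a = 22 > μ = 2.666667, the bound 4/33 is < 1 and informative.)

P[X ≥ 22] ≤ 4/33 ≈ 0.121212.


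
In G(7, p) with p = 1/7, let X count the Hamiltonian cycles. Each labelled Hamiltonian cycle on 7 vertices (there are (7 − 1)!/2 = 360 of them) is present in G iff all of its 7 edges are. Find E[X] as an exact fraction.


K_7 has (7 − 1)!/2 = 360 labelled Hamiltonian cycles.
For each such Hamiltonian cycle H, let X_H = 1 if all 7 edges of H are present in G. Then P[X_H = 1] = p^{7} = (1/7)^{7} = 1/823543.
By linearity: E[X] = Σ_H E[X_H] = 360 · p^{7} = 360 · 1/823543 = 360/823543.
Numerically: E[X] ≈ 0.00043714.

E[X] = 360 · (1/7)^{7} = 360/823543 ≈ 0.00043714.


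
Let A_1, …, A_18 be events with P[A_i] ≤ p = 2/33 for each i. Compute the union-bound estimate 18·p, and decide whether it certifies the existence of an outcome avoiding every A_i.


Union bound: P[∪_{i=1}^{18} A_i] ≤ Σ_i P[A_i] ≤ 18·p = 18·(2/33) = 12/11.
Numerically: 12/11 ≈ 1.090909.
Is 12/11 < 1? NO.
Since the bound 12/11 is ≥ 1, the union bound is uninformative here; it does NOT by itself certify existence.

18·p = 12/11 ≈ 1.090909; existence NOT certified by the union bound.


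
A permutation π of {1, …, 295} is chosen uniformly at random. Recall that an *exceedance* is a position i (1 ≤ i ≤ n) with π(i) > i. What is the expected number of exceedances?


Write X = Σ_{i=1}^{295} X_i, where X_i = 1_{π(i) > i}.
For each fixed i, π(i) is uniform over {1, …, 295} (marginal of a uniform permutation), so P[π(i) > i] = (n − i)/n. Summing: Σ_{i=1}^{295} (n − i)/n = (0 + 1 + … + 294)/295 = 295(295 − 1)/(2·295) = (295 − 1)/2.
Hence E[X] = Σ_{i=1}^{295} (295 − i)/295 = 147 ≈ 147.000.

E[X] = 147 = 147.000.


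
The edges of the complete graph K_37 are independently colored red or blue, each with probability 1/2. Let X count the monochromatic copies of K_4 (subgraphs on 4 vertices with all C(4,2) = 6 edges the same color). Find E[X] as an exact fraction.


Let X = Σ_S X_S over the C(37, 4) = 66045 subsets S of size 4, where X_S = 1 if the K_4 on S is monochromatic.
For a fixed S, the K_4 on S has C(4, 2) = 6 edges. P[all 6 edges red] = (1/2)^6, and likewise for blue, so P[monochromatic] = 2·(1/2)^6 = 2^{1 − 6} = 1/32.
Summing: E[X] = C(37, 4) · 2^{1 − 6} = 66045 · 1/32 = 66045/32.
Numerically: E[X] ≈ 2063.906250.

E[X] = C(37,4)·2^(1−C(4,2)) = 66045/32 ≈ 2063.906250.


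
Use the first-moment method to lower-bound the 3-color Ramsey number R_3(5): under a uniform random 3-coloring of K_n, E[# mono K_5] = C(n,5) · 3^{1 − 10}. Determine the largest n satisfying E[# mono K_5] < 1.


We need C(n, 5) · 3^{1 − 10} < 1, i.e. C(n, 5) < 3^{10 − 1} = 19683.
Check values of n near the boundary:
  n = 15: C(15, 5) = 3003; 3003 < 19683? YES
  n = 16: C(16, 5) = 4368; 4368 < 19683? YES
  n = 17: C(17, 5) = 6188; 6188 < 19683? YES
  n = 18: C(18, 5) = 8568; 8568 < 19683? YES
  n = 19: C(19, 5) = 11628; 11628 < 19683? YES
  n = 20: C(20, 5) = 15504; 15504 < 19683? YES
  n = 21: C(21, 5) = 20349; 20349 < 19683? NO
  n = 22: C(22, 5) = 26334; 26334 < 19683? NO
The largest n with C(n, 5) < 19683 is n = 20 (where E[X] = 5168/6561 ≈ 0.7876848). Hence R_3(5) > 20, i.e. R_3(5) ≥ 21.

Largest n = 20; hence R_3(5) > 20.


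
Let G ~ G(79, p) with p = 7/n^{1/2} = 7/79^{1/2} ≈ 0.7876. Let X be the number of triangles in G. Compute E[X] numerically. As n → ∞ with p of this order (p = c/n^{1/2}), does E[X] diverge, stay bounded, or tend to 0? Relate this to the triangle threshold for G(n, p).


Number of potential triangles: C(79, 3) = 79079.
Each occurs with probability p³ ≈ (0.7876)³ ≈ 4.884875e-01.
By linearity: E[X] = C(79, 3)·p³ ≈ 79079 · 4.884875e-01 ≈ 38629.1055.
Since α = 1/2 < 1, p = c/n^{1/2} ≫ 1/n is above the triangle threshold p ~ 1/n. Asymptotically E[X] ~ (c³/6)·n^{3(1−α)} = (7³/6)·n^{1.5} → ∞; triangles are abundant w.h.p.

E[X] ≈ 38629.1055; in regime p = Θ(1/n^{1/2}) E[X] diverges (above the triangle threshold p ~ 1/n).


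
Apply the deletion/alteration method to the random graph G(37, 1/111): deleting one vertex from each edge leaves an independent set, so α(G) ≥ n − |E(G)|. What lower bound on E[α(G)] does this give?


E[|E(G)|] = C(37, 2)·p = 666 · (1/111) = 6.
E[α(G)] ≥ n − E[|E(G)|] = 37 − 6 = 31.
Numerically: ≈ 31.000.
(This is only a lower bound; the true E[α(G)] may be larger.)

E[α(G)] ≥ 31 ≈ 31.000.


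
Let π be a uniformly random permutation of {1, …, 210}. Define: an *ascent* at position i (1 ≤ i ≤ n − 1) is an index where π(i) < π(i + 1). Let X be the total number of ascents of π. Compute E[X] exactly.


Write X = Σ X_I over i = 1, …, 209, with X_I the indicator of one ascent.
There are 209 indicators.
For each fixed i, the pair (π(i), π(i+1)) is a uniformly random ordered pair of distinct values from {1, …, 210}; by symmetry P[π(i) < π(i+1)] = 1/2.
By linearity: E[X] = 209 · (1/2) = (210 − 1) · (1/2) = 209/2 ≈ 104.500000.

E[X] = 209/2 = 104.500000.


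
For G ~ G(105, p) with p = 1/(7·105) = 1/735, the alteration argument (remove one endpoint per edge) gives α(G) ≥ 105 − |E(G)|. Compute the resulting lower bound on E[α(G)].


E[|E(G)|] = C(105, 2)·p = 5460 · (1/735) = 52/7.
E[α(G)] ≥ n − E[|E(G)|] = 105 − 52/7 = 683/7.
Numerically: ≈ 97.571.
(This is only a lower bound; the true E[α(G)] may be larger.)

E[α(G)] ≥ 683/7 ≈ 97.571.


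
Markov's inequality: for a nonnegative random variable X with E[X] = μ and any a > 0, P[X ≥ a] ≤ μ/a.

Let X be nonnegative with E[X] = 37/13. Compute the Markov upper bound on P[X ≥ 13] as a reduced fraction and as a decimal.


μ = E[X] = 37/13, a = 13.
Markov: P[X ≥ 13] ≤ μ/a = (37/13)/13 = 37/169.
Numerically: ≈ 0.218935.
(Since a = 13 > μ = 2.846154, the bound 37/169 is < 1 and informative.)

P[X ≥ 13] ≤ 37/169 ≈ 0.218935.


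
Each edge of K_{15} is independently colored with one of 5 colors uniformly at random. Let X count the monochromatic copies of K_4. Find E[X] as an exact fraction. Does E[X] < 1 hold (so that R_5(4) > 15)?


E[X] = C(15, 4) · 5^{1 − 6} = 1365 · 5^{−5} = 1365/3125.
As a reduced fraction: E[X] = 273/625 ≈ 0.437.
Is E[X] < 1? YES.
Since E[X] < 1, there exists a 5-coloring of K_{15} with no monochromatic K_4; hence R_5(4) > 15.

E[X] = 273/625 ≈ 0.437; E[X] < 1, so R_5(4) > 15.


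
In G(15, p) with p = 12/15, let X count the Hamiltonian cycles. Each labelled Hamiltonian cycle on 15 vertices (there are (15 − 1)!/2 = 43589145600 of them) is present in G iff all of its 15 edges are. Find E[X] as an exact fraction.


K_15 has (15 − 1)!/2 = 43589145600 labelled Hamiltonian cycles.
For each such Hamiltonian cycle H, let X_H = 1 if all 15 edges of H are present in G. Then P[X_H = 1] = p^{15} = (4/5)^{15} = 1073741824/30517578125.
By linearity of expectation: E[X] = Σ_H E[X_H] = 43589145600 · p^{15} = 43589145600 · 1073741824/30517578125 = 1872139548125822976/1220703125.
Numerically: E[X] ≈ 1.534e+09.

E[X] = 43589145600 · (4/5)^{15} = 1872139548125822976/1220703125 ≈ 1.534e+09.


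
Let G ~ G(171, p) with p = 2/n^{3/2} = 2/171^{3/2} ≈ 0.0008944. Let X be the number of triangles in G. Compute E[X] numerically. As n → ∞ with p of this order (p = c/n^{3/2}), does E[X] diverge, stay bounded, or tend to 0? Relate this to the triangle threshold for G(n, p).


Number of potential triangles: C(171, 3) = 818805.
Each occurs with probability p³ ≈ (0.0008944)³ ≈ 7.154965e-10.
By linearity: E[X] = C(171, 3)·p³ ≈ 818805 · 7.154965e-10 ≈ 0.0006.
Since α = 3/2 > 1, p = c/n^{3/2} = o(1/n) is below the triangle threshold p ~ 1/n. Asymptotically E[X] ~ (c³/6)·n^{3(1−α)} = (2³/6)·n^{-1.5} → 0, so by Markov's inequality G has no triangles w.h.p.

E[X] ≈ 0.0006; in regime p = Θ(1/n^{3/2}) E[X] tends to 0 (below the triangle threshold p ~ 1/n).


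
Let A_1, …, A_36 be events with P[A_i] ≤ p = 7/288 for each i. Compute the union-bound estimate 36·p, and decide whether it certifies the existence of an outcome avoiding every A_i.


Union bound: P[∪_{i=1}^{36} A_i] ≤ Σ_i P[A_i] ≤ 36·p = 36·(7/288) = 7/8.
Numerically: 7/8 ≈ 0.875000.
Is 7/8 < 1? YES.
Since P[∪ A_i] ≤ 7/8 < 1, the complement has P[∩ A_i^c] ≥ 1 − 7/8 = 1/8 > 0, so some outcome avoids every A_i.

36·p = 7/8 ≈ 0.875000; existence CERTIFIED by the union bound.


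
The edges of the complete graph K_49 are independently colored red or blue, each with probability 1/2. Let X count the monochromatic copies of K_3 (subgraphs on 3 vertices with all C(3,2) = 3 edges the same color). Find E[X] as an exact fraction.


Let X = Σ_S X_S over the C(49, 3) = 18424 subsets S of size 3, where X_S = 1 if the K_3 on S is monochromatic.
For a fixed S, the K_3 on S has C(3, 2) = 3 edges. P[all 3 edges red] = (1/2)^3, and likewise for blue, so P[monochromatic] = 2·(1/2)^3 = 2^{1 − 3} = 1/4.
Summing: E[X] = C(49, 3) · 2^{1 − 3} = 18424 · 1/4 = 4606.
Numerically: E[X] ≈ 4606.0000.

E[X] = C(49,3)·2^(1−C(3,2)) = 4606 ≈ 4606.0000.


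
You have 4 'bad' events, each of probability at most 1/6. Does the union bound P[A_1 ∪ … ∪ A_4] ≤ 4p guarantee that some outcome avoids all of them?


Union bound: P[∪_{i=1}^{4} A_i] ≤ Σ_i P[A_i] ≤ 4·p = 4·(1/6) = 2/3.
Numerically: 2/3 ≈ 0.6667.
Is 2/3 < 1? YES.
Since P[∪ A_i] ≤ 2/3 < 1, the complement has P[∩ A_i^c] ≥ 1 − 2/3 = 1/3 > 0, so some outcome avoids every A_i.

4·p = 2/3 ≈ 0.6667; existence CERTIFIED by the union bound.


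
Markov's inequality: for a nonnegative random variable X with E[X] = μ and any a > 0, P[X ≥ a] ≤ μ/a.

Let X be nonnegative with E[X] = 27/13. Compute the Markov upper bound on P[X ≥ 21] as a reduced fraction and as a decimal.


μ = E[X] = 27/13, a = 21.
Markov: P[X ≥ 21] ≤ μ/a = (27/13)/21 = 9/91.
Numerically: ≈ 0.09890.
(Since a = 21 > μ = 2.07692, the bound 9/91 is < 1 and informative.)

P[X ≥ 21] ≤ 9/91 ≈ 0.09890.


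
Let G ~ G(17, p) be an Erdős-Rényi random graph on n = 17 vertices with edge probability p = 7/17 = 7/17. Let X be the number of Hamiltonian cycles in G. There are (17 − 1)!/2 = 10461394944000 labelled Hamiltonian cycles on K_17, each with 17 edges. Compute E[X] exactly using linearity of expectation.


K_17 has (17 − 1)!/2 = 10461394944000 labelled Hamiltonian cycles.
For each such Hamiltonian cycle H, let X_H = 1 if all 17 edges of H are present in G. Then P[X_H = 1] = p^{17} = (7/17)^{17} = 232630513987207/827240261886336764177.
By linearity of expectation: E[X] = Σ_H E[X_H] = 10461394944000 · p^{17} = 10461394944000 · 232630513987207/827240261886336764177 = 2433639682845888590481408000/827240261886336764177.
Numerically: E[X] ≈ 2.94e+06.

E[X] = 10461394944000 · (7/17)^{17} = 2433639682845888590481408000/827240261886336764177 ≈ 2.94e+06.


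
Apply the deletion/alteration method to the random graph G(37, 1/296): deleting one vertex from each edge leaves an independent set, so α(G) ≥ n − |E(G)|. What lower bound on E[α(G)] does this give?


E[|E(G)|] = C(37, 2)·p = 666 · (1/296) = 9/4.
E[α(G)] ≥ n − E[|E(G)|] = 37 − 9/4 = 139/4.
Numerically: ≈ 34.750.
(This is only a lower bound; the true E[α(G)] may be larger.)

E[α(G)] ≥ 139/4 ≈ 34.750.


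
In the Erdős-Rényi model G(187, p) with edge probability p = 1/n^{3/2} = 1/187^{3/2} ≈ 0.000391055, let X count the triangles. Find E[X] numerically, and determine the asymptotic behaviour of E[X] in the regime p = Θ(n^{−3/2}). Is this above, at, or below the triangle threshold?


Number of potential triangles: C(187, 3) = 1072445.
Each occurs with probability p³ ≈ (0.000391055)³ ≈ 5.98015954e-11.
By linearity: E[X] = C(187, 3)·p³ ≈ 1072445 · 5.98015954e-11 ≈ 0.000064.
Since α = 3/2 > 1, p = c/n^{3/2} = o(1/n) is below the triangle threshold p ~ 1/n. Asymptotically E[X] ~ (c³/6)·n^{3(1−α)} = (1³/6)·n^{-1.5} → 0, so by Markov's inequality G has no triangles w.h.p.

E[X] ≈ 0.000064; in regime p = Θ(1/n^{3/2}) E[X] tends to 0 (below the triangle threshold p ~ 1/n).


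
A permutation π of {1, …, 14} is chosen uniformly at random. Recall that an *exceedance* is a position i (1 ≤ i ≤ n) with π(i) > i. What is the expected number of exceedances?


Write X = Σ_{i=1}^{14} X_i, where X_i = 1_{π(i) > i}.
For each fixed i, π(i) is uniform over {1, …, 14} (marginal of a uniform permutation), so P[π(i) > i] = (n − i)/n. Summing: Σ_{i=1}^{14} (n − i)/n = (0 + 1 + … + 13)/14 = 14(14 − 1)/(2·14) = (14 − 1)/2.
Hence E[X] = Σ_{i=1}^{14} (14 − i)/14 = 13/2 ≈ 6.5000.

E[X] = 13/2 = 6.5000.


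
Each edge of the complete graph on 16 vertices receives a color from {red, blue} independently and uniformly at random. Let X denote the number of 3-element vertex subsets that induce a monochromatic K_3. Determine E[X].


Let X = Σ_S X_S over the C(16, 3) = 560 subsets S of size 3, where X_S = 1 if the K_3 on S is monochromatic.
For a fixed S, the K_3 on S has C(3, 2) = 3 edges. P[all 3 edges red] = (1/2)^3, and likewise for blue, so P[monochromatic] = 2·(1/2)^3 = 2^{1 − 3} = 1/4.
By linearity of expectation: E[X] = C(16, 3) · 2^{1 − 3} = 560 · 1/4 = 140.
Numerically: E[X] ≈ 140.00000.

E[X] = C(16,3)·2^(1−C(3,2)) = 140 ≈ 140.00000.


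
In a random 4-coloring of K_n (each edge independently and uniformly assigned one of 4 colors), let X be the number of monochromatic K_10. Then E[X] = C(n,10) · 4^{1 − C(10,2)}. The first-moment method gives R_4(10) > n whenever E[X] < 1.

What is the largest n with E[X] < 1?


We need C(n, 10) · 4^{1 − 45} < 1, i.e. C(n, 10) < 4^{45 − 1} = 309485009821345068724781056.
Check values of n near the boundary:
  n = 2021: C(2021, 10) = 306347841644770462864800616; 306347841644770462864800616 < 309485009821345068724781056? YES
  n = 2022: C(2022, 10) = 307870445231474093395937796; 307870445231474093395937796 < 309485009821345068724781056? YES
  n = 2023: C(2023, 10) = 309399856285778485315440716; 309399856285778485315440716 < 309485009821345068724781056? YES
  n = 2024: C(2024, 10) = 310936101848269937576192656; 310936101848269937576192656 < 309485009821345068724781056? NO
  n = 2025: C(2025, 10) = 312479209053472269772600560; 312479209053472269772600560 < 309485009821345068724781056? NO
The largest n with C(n, 10) < 309485009821345068724781056 is n = 2023 (where E[X] = 77349964071444621328860179/77371252455336267181195264 ≈ 0.9997). Hence R_4(10) > 2023, i.e. R_4(10) ≥ 2024.

Largest n = 2023; hence R_4(10) > 2023.


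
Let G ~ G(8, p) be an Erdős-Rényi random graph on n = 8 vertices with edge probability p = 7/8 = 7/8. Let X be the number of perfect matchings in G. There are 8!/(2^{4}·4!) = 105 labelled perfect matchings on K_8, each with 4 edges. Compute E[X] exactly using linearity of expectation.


K_8 has 8!/(2^{4}·4!) = 105 labelled perfect matchings.
For each such perfect matching H, let X_H = 1 if all 4 edges of H are present in G. Then P[X_H = 1] = p^{4} = (7/8)^{4} = 2401/4096.
Summing the indicators: E[X] = Σ_H E[X_H] = 105 · p^{4} = 105 · 2401/4096 = 252105/4096.
Numerically: E[X] ≈ 61.549.

E[X] = 105 · (7/8)^{4} = 252105/4096 ≈ 61.549.


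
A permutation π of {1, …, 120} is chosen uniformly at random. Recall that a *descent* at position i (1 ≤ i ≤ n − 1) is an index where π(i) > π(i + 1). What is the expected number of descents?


Write X = Σ X_I over i = 1, …, 119, with X_I the indicator of one descent.
There are 119 indicators.
For each fixed i, the pair (π(i), π(i+1)) is a uniformly random ordered pair of distinct values from {1, …, 120}; by symmetry P[π(i) > π(i+1)] = 1/2.
By linearity: E[X] = 119 · (1/2) = (120 − 1) · (1/2) = 119/2 ≈ 59.500000.

E[X] = 119/2 = 59.500000.


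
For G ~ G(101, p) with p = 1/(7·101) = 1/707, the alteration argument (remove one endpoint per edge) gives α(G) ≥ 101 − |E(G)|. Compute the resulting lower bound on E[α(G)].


E[|E(G)|] = C(101, 2)·p = 5050 · (1/707) = 50/7.
E[α(G)] ≥ n − E[|E(G)|] = 101 − 50/7 = 657/7.
Numerically: ≈ 93.857143.
(This is only a lower bound; the true E[α(G)] may be larger.)

E[α(G)] ≥ 657/7 ≈ 93.857143.


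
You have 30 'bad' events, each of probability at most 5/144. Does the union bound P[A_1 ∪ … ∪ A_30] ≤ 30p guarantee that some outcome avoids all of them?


Union bound: P[∪_{i=1}^{30} A_i] ≤ Σ_i P[A_i] ≤ 30·p = 30·(5/144) = 25/24.
Numerically: 25/24 ≈ 1.041667.
Is 25/24 < 1? NO.
Since the bound 25/24 is ≥ 1, the union bound is uninformative here; it does NOT by itself certify existence.

30·p = 25/24 ≈ 1.041667; existence NOT certified by the union bound.


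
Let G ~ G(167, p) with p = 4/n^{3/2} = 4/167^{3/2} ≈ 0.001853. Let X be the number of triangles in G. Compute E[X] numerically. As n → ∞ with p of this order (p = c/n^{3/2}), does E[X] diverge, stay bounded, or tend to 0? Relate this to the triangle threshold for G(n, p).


Number of potential triangles: C(167, 3) = 762355.
Each occurs with probability p³ ≈ (0.001853)³ ≈ 6.367308e-09.
By linearity: E[X] = C(167, 3)·p³ ≈ 762355 · 6.367308e-09 ≈ 0.0049.
Since α = 3/2 > 1, p = c/n^{3/2} = o(1/n) is below the triangle threshold p ~ 1/n. Asymptotically E[X] ~ (c³/6)·n^{3(1−α)} = (4³/6)·n^{-1.5} → 0, so by Markov's inequality G has no triangles w.h.p.

E[X] ≈ 0.0049; in regime p = Θ(1/n^{3/2}) E[X] tends to 0 (below the triangle threshold p ~ 1/n).


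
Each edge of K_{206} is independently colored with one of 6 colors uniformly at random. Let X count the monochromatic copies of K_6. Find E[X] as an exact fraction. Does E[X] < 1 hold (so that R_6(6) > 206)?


E[X] = C(206, 6) · 6^{1 − 15} = 98619368491 · 6^{−14} = 98619368491/78364164096.
As a reduced fraction: E[X] = 98619368491/78364164096 ≈ 1.258475.
Is E[X] < 1? NO.
Since E[X] ≥ 1, the first-moment bound is inconclusive at n = 206; it does NOT by itself certify R_6(6) > 206.

E[X] = 98619368491/78364164096 ≈ 1.258475; E[X] ≥ 1; first-moment method inconclusive here.


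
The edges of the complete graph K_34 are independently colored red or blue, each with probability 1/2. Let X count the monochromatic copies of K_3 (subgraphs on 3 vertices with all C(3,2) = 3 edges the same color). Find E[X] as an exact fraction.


Let X = Σ_S X_S over the C(34, 3) = 5984 subsets S of size 3, where X_S = 1 if the K_3 on S is monochromatic.
For a fixed S, the K_3 on S has C(3, 2) = 3 edges. P[all 3 edges red] = (1/2)^3, and likewise for blue, so P[monochromatic] = 2·(1/2)^3 = 2^{1 − 3} = 1/4.
By linearity: E[X] = C(34, 3) · 2^{1 − 3} = 5984 · 1/4 = 1496.
Numerically: E[X] ≈ 1496.000000.

E[X] = C(34,3)·2^(1−C(3,2)) = 1496 ≈ 1496.000000.


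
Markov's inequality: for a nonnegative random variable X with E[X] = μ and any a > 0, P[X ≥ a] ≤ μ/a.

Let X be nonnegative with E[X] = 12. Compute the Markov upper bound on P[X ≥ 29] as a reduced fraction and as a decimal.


μ = E[X] = 12, a = 29.
Markov: P[X ≥ 29] ≤ μ/a = (12)/29 = 12/29.
Numerically: ≈ 0.414.
(Since a = 29 > μ = 12.000, the bound 12/29 is < 1 and informative.)

P[X ≥ 29] ≤ 12/29 ≈ 0.414.


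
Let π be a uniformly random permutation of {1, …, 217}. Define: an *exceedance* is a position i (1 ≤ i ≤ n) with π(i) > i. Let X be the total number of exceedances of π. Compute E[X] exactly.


Write X = Σ_{i=1}^{217} X_i, where X_i = 1_{π(i) > i}.
For each fixed i, π(i) is uniform over {1, …, 217} (marginal of a uniform permutation), so P[π(i) > i] = (n − i)/n. Summing: Σ_{i=1}^{217} (n − i)/n = (0 + 1 + … + 216)/217 = 217(217 − 1)/(2·217) = (217 − 1)/2.
Hence E[X] = Σ_{i=1}^{217} (217 − i)/217 = 108 ≈ 108.00000.

E[X] = 108 = 108.00000.


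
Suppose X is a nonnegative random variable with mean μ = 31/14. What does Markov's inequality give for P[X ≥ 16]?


μ = E[X] = 31/14, a = 16.
Markov: P[X ≥ 16] ≤ μ/a = (31/14)/16 = 31/224.
Numerically: ≈ 0.138393.
(Since a = 16 > μ = 2.214286, the bound 31/224 is < 1 and informative.)

P[X ≥ 16] ≤ 31/224 ≈ 0.138393.


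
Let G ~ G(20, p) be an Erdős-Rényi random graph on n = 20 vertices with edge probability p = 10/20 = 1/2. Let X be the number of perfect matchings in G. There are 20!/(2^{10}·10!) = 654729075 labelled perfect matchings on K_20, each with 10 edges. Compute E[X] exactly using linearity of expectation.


K_20 has 20!/(2^{10}·10!) = 654729075 labelled perfect matchings.
For each such perfect matching H, let X_H = 1 if all 10 edges of H are present in G. Then P[X_H = 1] = p^{10} = (1/2)^{10} = 1/1024.
Summing the indicators: E[X] = Σ_H E[X_H] = 654729075 · p^{10} = 654729075 · 1/1024 = 654729075/1024.
Numerically: E[X] ≈ 6.3938e+05.

E[X] = 654729075 · (1/2)^{10} = 654729075/1024 ≈ 6.3938e+05.


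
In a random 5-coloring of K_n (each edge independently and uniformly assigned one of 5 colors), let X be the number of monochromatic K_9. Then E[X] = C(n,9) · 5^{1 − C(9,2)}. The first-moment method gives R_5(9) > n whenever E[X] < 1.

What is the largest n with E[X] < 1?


We need C(n, 9) · 5^{1 − 36} < 1, i.e. C(n, 9) < 5^{36 − 1} = 2910383045673370361328125.
Check values of n near the boundary:
  n = 2170: C(2170, 9) = 2891746779868845075610510; 2891746779868845075610510 < 2910383045673370361328125? YES
  n = 2171: C(2171, 9) = 2903784578674959601827205; 2903784578674959601827205 < 2910383045673370361328125? YES
  n = 2172: C(2172, 9) = 2915866900084148060642020; 2915866900084148060642020 < 2910383045673370361328125? NO
The largest n with C(n, 9) < 2910383045673370361328125 is n = 2171 (where E[X] = 580756915734991920365441/582076609134674072265625 ≈ 0.998). Hence R_5(9) > 2171, i.e. R_5(9) ≥ 2172.

Largest n = 2171; hence R_5(9) > 2171.


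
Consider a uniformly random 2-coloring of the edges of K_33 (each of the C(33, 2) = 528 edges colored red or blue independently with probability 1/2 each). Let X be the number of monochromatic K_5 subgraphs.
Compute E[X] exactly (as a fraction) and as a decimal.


Let X = Σ_S X_S over the C(33, 5) = 237336 subsets S of size 5, where X_S = 1 if the K_5 on S is monochromatic.
For a fixed S, the K_5 on S has C(5, 2) = 10 edges. P[all 10 edges red] = (1/2)^10, and likewise for blue, so P[monochromatic] = 2·(1/2)^10 = 2^{1 − 10} = 1/512.
By linearity of expectation: E[X] = C(33, 5) · 2^{1 − 10} = 237336 · 1/512 = 29667/64.
Numerically: E[X] ≈ 463.54688.

E[X] = C(33,5)·2^(1−C(5,2)) = 29667/64 ≈ 463.54688.


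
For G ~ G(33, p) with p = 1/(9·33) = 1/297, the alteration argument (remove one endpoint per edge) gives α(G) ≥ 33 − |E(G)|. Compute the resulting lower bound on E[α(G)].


E[|E(G)|] = C(33, 2)·p = 528 · (1/297) = 16/9.
E[α(G)] ≥ n − E[|E(G)|] = 33 − 16/9 = 281/9.
Numerically: ≈ 31.22222.
(This is only a lower bound; the true E[α(G)] may be larger.)

E[α(G)] ≥ 281/9 ≈ 31.22222.


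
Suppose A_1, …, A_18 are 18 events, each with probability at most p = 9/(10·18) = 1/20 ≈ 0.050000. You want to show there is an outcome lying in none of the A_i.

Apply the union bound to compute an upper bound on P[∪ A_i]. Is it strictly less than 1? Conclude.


Union bound: P[∪_{i=1}^{18} A_i] ≤ Σ_i P[A_i] ≤ 18·p = 18·(1/20) = 9/10.
Numerically: 9/10 ≈ 0.900000.
Is 9/10 < 1? YES.
Since P[∪ A_i] ≤ 9/10 < 1, the complement has P[∩ A_i^c] ≥ 1 − 9/10 = 1/10 > 0, so some outcome avoids every A_i.

18·p = 9/10 ≈ 0.900000; existence CERTIFIED by the union bound.


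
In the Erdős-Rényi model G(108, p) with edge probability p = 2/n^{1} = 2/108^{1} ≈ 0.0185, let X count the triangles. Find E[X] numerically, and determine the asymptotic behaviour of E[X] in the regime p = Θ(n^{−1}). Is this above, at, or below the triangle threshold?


Number of potential triangles: C(108, 3) = 204156.
Each occurs with probability p³ ≈ (0.0185)³ ≈ 6.35066e-06.
By linearity: E[X] = C(108, 3)·p³ ≈ 204156 · 6.35066e-06 ≈ 1.297.
Here α = 1, so p = 2/n is exactly at the triangle threshold p ~ 1/n. Asymptotically E[X] → c³/6 = 2³/6 = 4/3 ≈ 1.333, a bounded constant. In this regime the triangle count is asymptotically Poisson(c³/6).

E[X] ≈ 1.297; in regime p = Θ(1/n^{1}) E[X] stays bounded (at the triangle threshold p ~ 1/n).


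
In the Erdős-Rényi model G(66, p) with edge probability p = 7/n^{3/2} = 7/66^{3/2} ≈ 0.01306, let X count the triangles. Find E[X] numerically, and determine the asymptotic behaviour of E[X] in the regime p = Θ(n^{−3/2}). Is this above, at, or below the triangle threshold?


Number of potential triangles: C(66, 3) = 45760.
Each occurs with probability p³ ≈ (0.01306)³ ≈ 2.225084e-06.
By linearity: E[X] = C(66, 3)·p³ ≈ 45760 · 2.225084e-06 ≈ 0.1018.
Since α = 3/2 > 1, p = c/n^{3/2} = o(1/n) is below the triangle threshold p ~ 1/n. Asymptotically E[X] ~ (c³/6)·n^{3(1−α)} = (7³/6)·n^{-1.5} → 0, so by Markov's inequality G has no triangles w.h.p.

E[X] ≈ 0.1018; in regime p = Θ(1/n^{3/2}) E[X] tends to 0 (below the triangle threshold p ~ 1/n).


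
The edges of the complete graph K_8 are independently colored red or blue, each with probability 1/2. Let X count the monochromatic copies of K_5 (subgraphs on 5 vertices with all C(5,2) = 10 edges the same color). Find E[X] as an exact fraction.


Let X = Σ_S X_S over the C(8, 5) = 56 subsets S of size 5, where X_S = 1 if the K_5 on S is monochromatic.
For a fixed S, the K_5 on S has C(5, 2) = 10 edges. P[all 10 edges red] = (1/2)^10, and likewise for blue, so P[monochromatic] = 2·(1/2)^10 = 2^{1 − 10} = 1/512.
Summing: E[X] = C(8, 5) · 2^{1 − 10} = 56 · 1/512 = 7/64.
Numerically: E[X] ≈ 0.1094.

E[X] = C(8,5)·2^(1−C(5,2)) = 7/64 ≈ 0.1094.


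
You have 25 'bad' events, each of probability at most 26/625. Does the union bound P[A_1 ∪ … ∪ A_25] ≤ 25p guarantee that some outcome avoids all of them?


Union bound: P[∪_{i=1}^{25} A_i] ≤ Σ_i P[A_i] ≤ 25·p = 25·(26/625) = 26/25.
Numerically: 26/25 ≈ 1.0400.
Is 26/25 < 1? NO.
Since the bound 26/25 is ≥ 1, the union bound is uninformative here; it does NOT by itself certify existence.

25·p = 26/25 ≈ 1.0400; existence NOT certified by the union bound.


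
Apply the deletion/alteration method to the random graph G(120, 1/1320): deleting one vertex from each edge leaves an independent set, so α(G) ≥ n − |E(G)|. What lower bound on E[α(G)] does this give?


E[|E(G)|] = C(120, 2)·p = 7140 · (1/1320) = 119/22.
E[α(G)] ≥ n − E[|E(G)|] = 120 − 119/22 = 2521/22.
Numerically: ≈ 114.590909.
(This is only a lower bound; the true E[α(G)] may be larger.)

E[α(G)] ≥ 2521/22 ≈ 114.590909.


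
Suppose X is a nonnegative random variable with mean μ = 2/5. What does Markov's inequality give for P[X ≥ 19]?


μ = E[X] = 2/5, a = 19.
Markov: P[X ≥ 19] ≤ μ/a = (2/5)/19 = 2/95.
Numerically: ≈ 0.021053.
(Since a = 19 > μ = 0.400000, the bound 2/95 is < 1 and informative.)

P[X ≥ 19] ≤ 2/95 ≈ 0.021053.


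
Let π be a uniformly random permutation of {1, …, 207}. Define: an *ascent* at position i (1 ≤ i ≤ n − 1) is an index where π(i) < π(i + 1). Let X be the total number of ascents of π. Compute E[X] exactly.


Write X = Σ X_I over i = 1, …, 206, with X_I the indicator of one ascent.
There are 206 indicators.
For each fixed i, the pair (π(i), π(i+1)) is a uniformly random ordered pair of distinct values from {1, …, 207}; by symmetry P[π(i) < π(i+1)] = 1/2.
By linearity: E[X] = 206 · (1/2) = (207 − 1) · (1/2) = 103 ≈ 103.00000.

E[X] = 103 = 103.00000.


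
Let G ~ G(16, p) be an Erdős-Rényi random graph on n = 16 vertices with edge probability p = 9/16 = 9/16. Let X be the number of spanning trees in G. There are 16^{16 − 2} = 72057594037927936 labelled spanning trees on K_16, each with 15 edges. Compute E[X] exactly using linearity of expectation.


K_16 has 16^{16 − 2} = 72057594037927936 labelled spanning trees.
For each such spanning tree H, let X_H = 1 if all 15 edges of H are present in G. Then P[X_H = 1] = p^{15} = (9/16)^{15} = 205891132094649/1152921504606846976.
By linearity of expectation: E[X] = Σ_H E[X_H] = 72057594037927936 · p^{15} = 72057594037927936 · 205891132094649/1152921504606846976 = 205891132094649/16.
Numerically: E[X] ≈ 1.2868e+13.

E[X] = 72057594037927936 · (9/16)^{15} = 205891132094649/16 ≈ 1.2868e+13.


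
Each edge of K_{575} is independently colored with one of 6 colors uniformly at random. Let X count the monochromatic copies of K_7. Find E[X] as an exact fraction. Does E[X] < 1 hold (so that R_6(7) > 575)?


E[X] = C(575, 7) · 6^{1 − 21} = 3974871393896975 · 6^{−20} = 3974871393896975/3656158440062976.
As a reduced fraction: E[X] = 3974871393896975/3656158440062976 ≈ 1.0871715.
Is E[X] < 1? NO.
Since E[X] ≥ 1, the first-moment bound is inconclusive at n = 575; it does NOT by itself certify R_6(7) > 575.

E[X] = 3974871393896975/3656158440062976 ≈ 1.0871715; E[X] ≥ 1; first-moment method inconclusive here.


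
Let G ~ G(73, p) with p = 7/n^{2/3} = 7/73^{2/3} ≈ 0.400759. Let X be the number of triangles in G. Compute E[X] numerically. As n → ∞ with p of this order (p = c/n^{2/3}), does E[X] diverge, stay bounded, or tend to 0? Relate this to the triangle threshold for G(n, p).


Number of potential triangles: C(73, 3) = 62196.
Each occurs with probability p³ ≈ (0.400759)³ ≈ 6.43647964e-02.
By linearity: E[X] = C(73, 3)·p³ ≈ 62196 · 6.43647964e-02 ≈ 4003.232877.
Since α = 2/3 < 1, p = c/n^{2/3} ≫ 1/n is above the triangle threshold p ~ 1/n. Asymptotically E[X] ~ (c³/6)·n^{3(1−α)} = (7³/6)·n^{1} → ∞; triangles are abundant w.h.p.

E[X] ≈ 4003.232877; in regime p = Θ(1/n^{2/3}) E[X] diverges (above the triangle threshold p ~ 1/n).


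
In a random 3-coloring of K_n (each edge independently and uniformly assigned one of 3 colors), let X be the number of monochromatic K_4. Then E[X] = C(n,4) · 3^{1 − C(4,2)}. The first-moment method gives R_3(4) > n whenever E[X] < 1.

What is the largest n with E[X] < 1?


We need C(n, 4) · 3^{1 − 6} < 1, i.e. C(n, 4) < 3^{6 − 1} = 243.
Check values of n near the boundary:
  n = 6: C(6, 4) = 15; 15 < 243? YES
  n = 7: C(7, 4) = 35; 35 < 243? YES
  n = 8: C(8, 4) = 70; 70 < 243? YES
  n = 9: C(9, 4) = 126; 126 < 243? YES
  n = 10: C(10, 4) = 210; 210 < 243? YES
  n = 11: C(11, 4) = 330; 330 < 243? NO
  n = 12: C(12, 4) = 495; 495 < 243? NO
  n = 13: C(13, 4) = 715; 715 < 243? NO
The largest n with C(n, 4) < 243 is n = 10 (where E[X] = 70/81 ≈ 0.86420). Hence R_3(4) > 10, i.e. R_3(4) ≥ 11.

Largest n = 10; hence R_3(4) > 10.


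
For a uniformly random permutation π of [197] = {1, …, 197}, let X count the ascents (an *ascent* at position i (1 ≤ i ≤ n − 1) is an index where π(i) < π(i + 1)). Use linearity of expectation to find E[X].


Write X = Σ X_I over i = 1, …, 196, with X_I the indicator of one ascent.
There are 196 indicators.
For each fixed i, the pair (π(i), π(i+1)) is a uniformly random ordered pair of distinct values from {1, …, 197}; by symmetry P[π(i) < π(i+1)] = 1/2.
By linearity: E[X] = 196 · (1/2) = (197 − 1) · (1/2) = 98 ≈ 98.000000.

E[X] = 98 = 98.000000.


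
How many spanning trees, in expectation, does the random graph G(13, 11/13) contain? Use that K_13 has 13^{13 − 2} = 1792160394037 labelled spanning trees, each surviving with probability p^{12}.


K_13 has 13^{13 − 2} = 1792160394037 labelled spanning trees.
For each such spanning tree H, let X_H = 1 if all 12 edges of H are present in G. Then P[X_H = 1] = p^{12} = (11/13)^{12} = 3138428376721/23298085122481.
By linearity: E[X] = Σ_H E[X_H] = 1792160394037 · p^{12} = 1792160394037 · 3138428376721/23298085122481 = 3138428376721/13.
Numerically: E[X] ≈ 2.414e+11.

E[X] = 1792160394037 · (11/13)^{12} = 3138428376721/13 ≈ 2.414e+11.
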